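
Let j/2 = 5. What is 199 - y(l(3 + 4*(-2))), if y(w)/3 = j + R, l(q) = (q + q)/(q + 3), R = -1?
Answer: 172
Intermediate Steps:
j = 10 (j = 2*5 = 10)
l(q) = 2*q/(3 + q) (l(q) = (2*q)/(3 + q) = 2*q/(3 + q))
y(w) = 27 (y(w) = 3*(10 - 1) = 3*9 = 27)
199 - y(l(3 + 4*(-2))) = 199 - 1*27 = 199 - 27 = 172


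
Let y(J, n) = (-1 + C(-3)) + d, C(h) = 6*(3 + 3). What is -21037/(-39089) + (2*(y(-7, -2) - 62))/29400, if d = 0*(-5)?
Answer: 102729499/191536100 ≈ 0.53635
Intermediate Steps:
C(h) = 36 (C(h) = 6*6 = 36)
d = 0
y(J, n) = 35 (y(J, n) = (-1 + 36) + 0 = 35 + 0 = 35)
-21037/(-39089) + (2*(y(-7, -2) - 62))/29400 = -21037/(-39089) + (2*(35 - 62))/29400 = -21037*(-1/39089) + (2*(-27))*(1/29400) = 21037/39089 - 54*1/29400 = 21037/39089 - 9/4900 = 102729499/191536100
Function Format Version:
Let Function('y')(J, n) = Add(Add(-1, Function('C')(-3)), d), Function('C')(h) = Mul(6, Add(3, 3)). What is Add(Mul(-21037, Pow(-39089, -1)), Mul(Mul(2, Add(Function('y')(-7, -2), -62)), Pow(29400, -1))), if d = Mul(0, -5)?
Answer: Rational(102729499, 191536100) ≈ 0.53635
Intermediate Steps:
Function('C')(h) = 36 (Function('C')(h) = Mul(6, 6) = 36)
d = 0
Function('y')(J, n) = 35 (Function('y')(J, n) = Add(Add(-1, 36), 0) = Add(35, 0) = 35)
Add(Mul(-21037, Pow(-39089, -1)), Mul(Mul(2, Add(Function('y')(-7, -2), -62)), Pow(29400, -1))) = Add(Mul(-21037, Pow(-39089, -1)), Mul(Mul(2, Add(35, -62)), Pow(29400, -1))) = Add(Mul(-21037, Rational(-1, 39089)), Mul(Mul(2, -27), Rational(1, 29400))) = Add(Rational(21037, 39089), Mul(-54, Rational(1, 29400))) = Add(Rational(21037, 39089), Rational(-9, 4900)) = Rational(102729499, 191536100)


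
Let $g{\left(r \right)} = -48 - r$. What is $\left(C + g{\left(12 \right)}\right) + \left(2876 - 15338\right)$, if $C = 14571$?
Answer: $2049$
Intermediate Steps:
$\left(C + g{\left(12 \right)}\right) + \left(2876 - 15338\right) = \left(14571 - 60\right) + \left(2876 - 15338\right) = \left(14571 - 60\right) - 12462 = 14511 - 12462 = 2049$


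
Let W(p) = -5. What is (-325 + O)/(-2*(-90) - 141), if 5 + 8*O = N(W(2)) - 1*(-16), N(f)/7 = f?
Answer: -328/39 ≈ -8.4103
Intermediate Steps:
N(f) = 7*f
O = -3 (O = -5/8 + (7*(-5) - 1*(-16))/8 = -5/8 + (-35 + 16)/8 = -5/8 + (⅛)*(-19) = -5/8 - 19/8 = -3)
(-325 + O)/(-2*(-90) - 141) = (-325 - 3)/(-2*(-90) - 141) = -328/(180 - 141) = -328/39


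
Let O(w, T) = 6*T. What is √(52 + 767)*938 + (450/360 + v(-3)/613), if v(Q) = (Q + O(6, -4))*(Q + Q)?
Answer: 3713/2452 + 2814*√91 ≈ 26845.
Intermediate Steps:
v(Q) = 2*Q*(-24 + Q) (v(Q) = (Q + 6*(-4))*(Q + Q) = (Q - 24)*(2*Q) = (-24 + Q)*(2*Q) = 2*Q*(-24 + Q))
√(52 + 767)*938 + (450/360 + v(-3)/613) = √(52 + 767)*938 + (450/360 + (2*(-3)*(-24 - 3))/613) = √819*938 + (450*(1/360) + (2*(-3)*(-27))*(1/613)) = (3*√91)*938 + (5/4 + 162*(1/613)) = 2814*√91 + (5/4 + 162/613) = 2814*√91 + 3713/2452 = 3713/2452 + 2814*√91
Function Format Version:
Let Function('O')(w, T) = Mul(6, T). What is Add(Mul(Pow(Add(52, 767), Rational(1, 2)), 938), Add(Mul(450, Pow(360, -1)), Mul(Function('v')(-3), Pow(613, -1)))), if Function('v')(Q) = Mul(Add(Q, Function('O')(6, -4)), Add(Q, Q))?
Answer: Add(Rational(3713, 2452), Mul(2814, Pow(91, Rational(1, 2)))) ≈ 26845.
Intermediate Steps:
Function('v')(Q) = Mul(2, Q, Add(-24, Q)) (Function('v')(Q) = Mul(Add(Q, Mul(6, -4)), Add(Q, Q)) = Mul(Add(Q, -24), Mul(2, Q)) = Mul(Add(-24, Q), Mul(2, Q)) = Mul(2, Q, Add(-24, Q)))
Add(Mul(Pow(Add(52, 767), Rational(1, 2)), 938), Add(Mul(450, Pow(360, -1)), Mul(Function('v')(-3), Pow(613, -1)))) = Add(Mul(Pow(Add(52, 767), Rational(1, 2)), 938), Add(Mul(450, Pow(360, -1)), Mul(Mul(2, -3, Add(-24, -3)), Pow(613, -1)))) = Add(Mul(Pow(819, Rational(1, 2)), 938), Add(Mul(450, Rational(1, 360)), Mul(Mul(2, -3, -27), Rational(1, 613)))) = Add(Mul(Mul(3, Pow(91, Rational(1, 2))), 938), Add(Rational(5, 4), Mul(162, Rational(1, 613)))) = Add(Mul(2814, Pow(91, Rational(1, 2))), Add(Rational(5, 4), Rational(162, 613))) = Add(Mul(2814, Pow(91, Rational(1, 2))), Rational(3713, 2452)) = Add(Rational(3713, 2452), Mul(2814, Pow(91, Rational(1, 2))))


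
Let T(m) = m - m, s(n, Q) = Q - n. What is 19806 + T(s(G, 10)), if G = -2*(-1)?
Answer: 19806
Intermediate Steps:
G = 2
T(m) = 0
19806 + T(s(G, 10)) = 19806 + 0 = 19806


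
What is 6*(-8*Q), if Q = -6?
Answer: 288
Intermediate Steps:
6*(-8*Q) = 6*(-8*(-6)) = 6*48 = 288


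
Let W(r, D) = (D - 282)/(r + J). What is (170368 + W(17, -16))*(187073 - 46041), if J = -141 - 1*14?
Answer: 1657907458312/69 ≈ 2.4028e+10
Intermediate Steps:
J = -155 (J = -141 - 14 = -155)
W(r, D) = (-282 + D)/(-155 + r) (W(r, D) = (D - 282)/(r - 155) = (-282 + D)/(-155 + r))
(170368 + W(17, -16))*(187073 - 46041) = (170368 + (-282 - 16)/(-155 + 17))*(187073 - 46041) = (170368 - 298/(-138))*141032 = (170368 - 1/138*(-298))*141032 = (170368 + 149/69)*141032 = (11755541/69)*141032 = 1657907458312/69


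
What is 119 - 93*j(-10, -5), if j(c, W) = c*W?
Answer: -4531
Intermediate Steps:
j(c, W) = W*c
119 - 93*j(-10, -5) = 119 - (-465)*(-10) = 119 - 93*50 = 119 - 4650 = -4531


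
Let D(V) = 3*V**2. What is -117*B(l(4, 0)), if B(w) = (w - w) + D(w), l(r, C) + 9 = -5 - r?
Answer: -113724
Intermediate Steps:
l(r, C) = -14 - r (l(r, C) = -9 + (-5 - r) = -14 - r)
B(w) = 3*w**2 (B(w) = (w - w) + 3*w**2 = 0 + 3*w**2 = 3*w**2)
-117*B(l(4, 0)) = -351*(-14 - 1*4)**2 = -351*(-14 - 4)**2 = -351*(-18)**2 = -351*324 = -117*972 = -113724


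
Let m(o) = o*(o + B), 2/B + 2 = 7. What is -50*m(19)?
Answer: -18430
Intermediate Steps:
B = ⅖ (B = 2/(-2 + 7) = 2/5 = 2*(⅕) = ⅖ ≈ 0.40000)
m(o) = o*(⅖ + o) (m(o) = o*(o + ⅖) = o*(⅖ + o))
-50*m(19) = -10*19*(2 + 5*19) = -10*19*(2 + 95) = -10*19*97 = -50*1843/5 = -18430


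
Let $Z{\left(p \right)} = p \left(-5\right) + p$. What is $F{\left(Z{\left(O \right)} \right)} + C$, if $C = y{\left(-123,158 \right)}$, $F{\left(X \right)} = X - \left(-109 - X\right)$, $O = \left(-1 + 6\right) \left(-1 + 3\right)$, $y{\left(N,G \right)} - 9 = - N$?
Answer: $161$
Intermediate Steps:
$y{\left(N,G \right)} = 9 - N$
$O = 10$ ($O = 5 \cdot 2 = 10$)
$Z{\left(p \right)} = - 4 p$ ($Z{\left(p \right)} = - 5 p + p = - 4 p$)
$F{\left(X \right)} = 109 + 2 X$ ($F{\left(X \right)} = X + \left(109 + X\right) = 109 + 2 X$)
$C = 132$ ($C = 9 - -123 = 9 + 123 = 132$)
$F{\left(Z{\left(O \right)} \right)} + C = \left(109 + 2 \left(\left(-4\right) 10\right)\right) + 132 = \left(109 + 2 \left(-40\right)\right) + 132 = \left(109 - 80\right) + 132 = 29 + 132 = 161$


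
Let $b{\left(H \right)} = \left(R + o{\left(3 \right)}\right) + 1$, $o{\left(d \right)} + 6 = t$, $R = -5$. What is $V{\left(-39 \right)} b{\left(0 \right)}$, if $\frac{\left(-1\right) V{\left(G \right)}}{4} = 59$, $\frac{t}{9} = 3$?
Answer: $-4012$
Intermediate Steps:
$t = 27$ ($t = 9 \cdot 3 = 27$)
$o{\left(d \right)} = 21$ ($o{\left(d \right)} = -6 + 27 = 21$)
$V{\left(G \right)} = -236$ ($V{\left(G \right)} = \left(-4\right) 59 = -236$)
$b{\left(H \right)} = 17$ ($b{\left(H \right)} = \left(-5 + 21\right) + 1 = 16 + 1 = 17$)
$V{\left(-39 \right)} b{\left(0 \right)} = \left(-236\right) 17 = -4012$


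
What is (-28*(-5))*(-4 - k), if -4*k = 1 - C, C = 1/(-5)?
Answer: -518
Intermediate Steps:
C = -⅕ ≈ -0.20000
k = -3/10 (k = -(1 - 1*(-⅕))/4 = -(1 + ⅕)/4 = -¼*6/5 = -3/10 ≈ -0.30000)
(-28*(-5))*(-4 - k) = (-28*(-5))*(-4 - 1*(-3/10)) = 140*(-4 + 3/10) = 140*(-37/10) = -518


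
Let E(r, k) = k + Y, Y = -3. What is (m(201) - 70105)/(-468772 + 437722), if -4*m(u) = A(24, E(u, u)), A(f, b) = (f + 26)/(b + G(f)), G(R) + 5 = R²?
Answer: 7188101/3183660 ≈ 2.2578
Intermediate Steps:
G(R) = -5 + R²
E(r, k) = -3 + k (E(r, k) = k - 3 = -3 + k)
A(f, b) = (26 + f)/(-5 + b + f²) (A(f, b) = (f + 26)/(b + (-5 + f²)) = (26 + f)/(-5 + b + f²))
m(u) = -25/(2*(568 + u)) (m(u) = -(26 + 24)/(4*(-5 + (-3 + u) + 24²)) = -50/(4*(-5 + (-3 + u) + 576)) = -50/(4*(568 + u)) = -25/(2*(568 + u)))
(m(201) - 70105)/(-468772 + 437722) = (-25/(1136 + 2*201) - 70105)/(-468772 + 437722) = (-25/(1136 + 402) - 70105)/(-31050) = (-25/1538 - 70105)*(-1/31050) = -107821515/1538*(-1/31050) = 7188101/3183660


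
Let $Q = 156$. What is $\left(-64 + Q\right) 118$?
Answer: $10856$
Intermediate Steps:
$\left(-64 + Q\right) 118 = \left(-64 + 156\right) 118 = 92 \cdot 118 = 10856$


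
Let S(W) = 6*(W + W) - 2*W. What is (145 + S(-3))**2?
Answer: 13225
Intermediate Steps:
S(W) = 10*W (S(W) = 6*(2*W) - 2*W = 12*W - 2*W = 10*W)
(145 + S(-3))**2 = (145 + 10*(-3))**2 = (145 - 30)**2 = 115**2 = 13225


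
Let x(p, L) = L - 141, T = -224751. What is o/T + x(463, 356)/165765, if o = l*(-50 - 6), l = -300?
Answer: -4242683/57761007 ≈ -0.073452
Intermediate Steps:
x(p, L) = -141 + L
o = 16800 (o = -300*(-50 - 6) = -300*(-56) = 16800)
o/T + x(463, 356)/165765 = 16800/(-224751) + (-141 + 356)/165765 = 16800*(-1/224751) + 215*(1/165765) = -5600/74917 + 1/771 = -4242683/57761007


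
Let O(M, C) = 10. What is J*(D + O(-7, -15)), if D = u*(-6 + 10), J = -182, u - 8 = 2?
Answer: -9100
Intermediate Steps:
u = 10 (u = 8 + 2 = 10)
D = 40 (D = 10*(-6 + 10) = 10*4 = 40)
J*(D + O(-7, -15)) = -182*(40 + 10) = -182*50 = -9100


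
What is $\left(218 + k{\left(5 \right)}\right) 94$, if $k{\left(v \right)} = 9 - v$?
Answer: $20868$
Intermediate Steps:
$\left(218 + k{\left(5 \right)}\right) 94 = \left(218 + \left(9 - 5\right)\right) 94 = \left(218 + 4\right) 94 = 222 \cdot 94 = 20868$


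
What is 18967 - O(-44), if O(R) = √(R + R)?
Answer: 18967 - 2*I*√22 ≈ 18967.0 - 9.3808*I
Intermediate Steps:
O(R) = √2*√R (O(R) = √(2*R) = √2*√R)
18967 - O(-44) = 18967 - √2*√(-44) = 18967 - √2*2*I*√11 = 18967 - 2*I*√22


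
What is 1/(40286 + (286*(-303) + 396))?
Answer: -1/45976 ≈ -2.1750e-5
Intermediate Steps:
1/(40286 + (286*(-303) + 396)) = 1/(40286 + (-86658 + 396)) = 1/(40286 - 86262) = 1/(-45976) = -1/45976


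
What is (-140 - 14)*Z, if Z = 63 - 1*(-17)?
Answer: -12320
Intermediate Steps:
Z = 80 (Z = 63 + 17 = 80)
(-140 - 14)*Z = (-140 - 14)*80 = -154*80 = -12320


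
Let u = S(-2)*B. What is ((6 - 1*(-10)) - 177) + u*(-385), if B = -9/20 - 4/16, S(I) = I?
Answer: -700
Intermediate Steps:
B = -7/10 (B = -9*1/20 - 4*1/16 = -9/20 - 1/4 = -7/10 ≈ -0.70000)
u = 7/5 (u = -2*(-7/10) = 7/5 ≈ 1.4000)
((6 - 1*(-10)) - 177) + u*(-385) = ((6 - 1*(-10)) - 177) + (7/5)*(-385) = ((6 + 10) - 177) - 539 = (16 - 177) - 539 = -161 - 539 = -700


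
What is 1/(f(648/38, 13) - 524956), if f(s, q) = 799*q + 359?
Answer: -1/514210 ≈ -1.9447e-6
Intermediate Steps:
f(s, q) = 359 + 799*q
1/(f(648/38, 13) - 524956) = 1/((359 + 799*13) - 524956) = 1/((359 + 10387) - 524956) = 1/(10746 - 524956) = 1/(-514210) = -1/514210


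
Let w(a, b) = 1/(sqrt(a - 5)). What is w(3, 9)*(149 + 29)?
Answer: -89*I*sqrt(2) ≈ -125.86*I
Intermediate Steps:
w(a, b) = 1/sqrt(-5 + a) (w(a, b) = 1/(sqrt(-5 + a)) = 1/sqrt(-5 + a))
w(3, 9)*(149 + 29) = (149 + 29)/sqrt(-5 + 3) = 178/sqrt(-2) = -I*sqrt(2)/2*178 = -89*I*sqrt(2)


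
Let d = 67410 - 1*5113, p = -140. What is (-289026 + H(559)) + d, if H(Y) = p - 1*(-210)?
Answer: -226659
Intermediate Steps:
d = 62297 (d = 67410 - 5113 = 62297)
H(Y) = 70 (H(Y) = -140 - 1*(-210) = -140 + 210 = 70)
(-289026 + H(559)) + d = (-289026 + 70) + 62297 = -288956 + 62297 = -226659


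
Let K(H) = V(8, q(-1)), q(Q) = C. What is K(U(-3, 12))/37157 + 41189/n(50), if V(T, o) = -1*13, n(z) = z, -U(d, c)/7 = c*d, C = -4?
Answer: 1530459023/1857850 ≈ 823.78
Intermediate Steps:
U(d, c) = -7*c*d
q(Q) = -4
V(T, o) = -13
K(H) = -13
K(U(-3, 12))/37157 + 41189/n(50) = -13/37157 + 41189/50 = 1530459023/1857850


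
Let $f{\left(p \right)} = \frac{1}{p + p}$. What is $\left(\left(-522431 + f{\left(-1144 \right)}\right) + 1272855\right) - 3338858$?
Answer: $- \frac{5922336993}{2288} \approx -2.5884 \cdot 10^{6}$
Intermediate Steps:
$f{\left(p \right)} = \frac{1}{2 p}$
$\left(\left(-522431 + f{\left(-1144 \right)}\right) + 1272855\right) - 3338858 = \left(\left(-522431 + \frac{1}{2 \left(-1144\right)}\right) + 1272855\right) - 3338858 = \left(\left(-522431 + \frac{1}{2} \left(- \frac{1}{1144}\right)\right) + 1272855\right) - 3338858 = \left(\left(-522431 - \frac{1}{2288}\right) + 1272855\right) - 3338858 = \left(- \frac{1195322129}{2288} + 1272855\right) - 3338858 = \frac{1716970111}{2288} - 3338858 = - \frac{5922336993}{2288}$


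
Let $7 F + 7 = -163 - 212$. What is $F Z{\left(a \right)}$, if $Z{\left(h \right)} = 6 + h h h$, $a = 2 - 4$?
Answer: $\frac{764}{7} \approx 109.14$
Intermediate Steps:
$a = -2$
$Z{\left(h \right)} = 6 + h^{3}$ ($Z{\left(h \right)} = 6 + h h^{2} = 6 + h^{3}$)
$F = - \frac{382}{7}$ ($F = -1 + \frac{-163 - 212}{7} = -1 + \frac{1}{7} \left(-375\right) = -1 - \frac{375}{7} = - \frac{382}{7} \approx -54.571$)
$F Z{\left(a \right)} = - \frac{382 \left(6 + \left(-2\right)^{3}\right)}{7} = - \frac{382 \left(6 - 8\right)}{7} = \left(- \frac{382}{7}\right) \left(-2\right) = \frac{764}{7}$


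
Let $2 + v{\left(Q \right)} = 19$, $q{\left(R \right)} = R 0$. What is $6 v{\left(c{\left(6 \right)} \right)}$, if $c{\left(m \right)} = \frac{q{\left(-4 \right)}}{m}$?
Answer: $102$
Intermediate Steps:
$q{\left(R \right)} = 0$
$c{\left(m \right)} = 0$ ($c{\left(m \right)} = \frac{0}{m} = 0$)
$v{\left(Q \right)} = 17$ ($v{\left(Q \right)} = -2 + 19 = 17$)
$6 v{\left(c{\left(6 \right)} \right)} = 6 \cdot 17 = 102$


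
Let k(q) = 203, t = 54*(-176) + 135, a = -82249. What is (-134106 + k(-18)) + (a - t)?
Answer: -206783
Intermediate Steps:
t = -9369 (t = -9504 + 135 = -9369)
(-134106 + k(-18)) + (a - t) = (-134106 + 203) + (-82249 - 1*(-9369)) = -133903 + (-82249 + 9369) = -133903 - 72880 = -206783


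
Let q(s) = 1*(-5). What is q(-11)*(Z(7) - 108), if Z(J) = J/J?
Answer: 535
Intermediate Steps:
q(s) = -5
Z(J) = 1
q(-11)*(Z(7) - 108) = -5*(1 - 108) = -5*(-107) = 535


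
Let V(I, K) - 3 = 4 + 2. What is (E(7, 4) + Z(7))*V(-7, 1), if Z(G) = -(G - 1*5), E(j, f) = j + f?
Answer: 81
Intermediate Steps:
V(I, K) = 9 (V(I, K) = 3 + (4 + 2) = 3 + 6 = 9)
E(j, f) = f + j
Z(G) = 5 - G (Z(G) = -(G - 5) = -(-5 + G) = 5 - G)
(E(7, 4) + Z(7))*V(-7, 1) = ((4 + 7) + (5 - 1*7))*9 = (11 + (5 - 7))*9 = (11 - 2)*9 = 9*9 = 81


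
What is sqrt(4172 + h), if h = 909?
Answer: sqrt(5081) ≈ 71.281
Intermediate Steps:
sqrt(4172 + h) = sqrt(4172 + 909) = sqrt(5081)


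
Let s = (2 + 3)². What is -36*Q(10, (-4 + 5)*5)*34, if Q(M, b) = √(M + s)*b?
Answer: -6120*√35 ≈ -36206.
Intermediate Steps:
s = 25 (s = 5² = 25)
Q(M, b) = b*√(25 + M) (Q(M, b) = √(M + 25)*b = √(25 + M)*b = b*√(25 + M))
-36*Q(10, (-4 + 5)*5)*34 = -36*(-4 + 5)*5*√(25 + 10)*34 = -36*1*5*√35*34 = -180*√35*34 = -6120*√35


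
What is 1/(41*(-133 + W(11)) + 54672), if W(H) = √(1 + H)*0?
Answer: 1/49219 ≈ 2.0317e-5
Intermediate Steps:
W(H) = 0
1/(41*(-133 + W(11)) + 54672) = 1/(41*(-133 + 0) + 54672) = 1/(41*(-133) + 54672) = 1/(-5453 + 54672) = 1/49219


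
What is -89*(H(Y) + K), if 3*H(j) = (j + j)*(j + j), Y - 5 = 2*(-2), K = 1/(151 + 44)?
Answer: -7743/65 ≈ -119.12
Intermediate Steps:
K = 1/195 ≈ 0.0051282
Y = 1 (Y = 5 + 2*(-2) = 5 - 4 = 1)
H(j) = 4*j²/3 (H(j) = ((j + j)*(j + j))/3 = ((2*j)*(2*j))/3 = (4*j²)/3 = 4*j²/3)
-89*(H(Y) + K) = -89*((4/3)*1² + 1/195) = -89*((4/3)*1 + 1/195) = -89*(4/3 + 1/195) = -89*87/65 = -7743/65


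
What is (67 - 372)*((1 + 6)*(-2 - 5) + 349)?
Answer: -91500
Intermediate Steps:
(67 - 372)*((1 + 6)*(-2 - 5) + 349) = -305*(7*(-7) + 349) = -305*(-49 + 349) = -305*300 = -91500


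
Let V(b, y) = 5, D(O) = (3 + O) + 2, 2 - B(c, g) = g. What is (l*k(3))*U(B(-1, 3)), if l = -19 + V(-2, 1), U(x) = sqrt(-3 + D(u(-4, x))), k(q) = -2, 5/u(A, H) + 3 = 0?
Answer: 28*sqrt(3)/3 ≈ 16.166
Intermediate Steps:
u(A, H) = -5/3 (u(A, H) = 5/(-3 + 0) = 5/(-3) = 5*(-1/3) = -5/3)
B(c, g) = 2 - g
D(O) = 5 + O
U(x) = sqrt(3)/3 (U(x) = sqrt(-3 + (5 - 5/3)) = sqrt(-3 + 10/3) = sqrt(1/3) = sqrt(3)/3)
l = -14 (l = -19 + 5 = -14)
(l*k(3))*U(B(-1, 3)) = (-14*(-2))*(sqrt(3)/3) = 28*(sqrt(3)/3) = 28*sqrt(3)/3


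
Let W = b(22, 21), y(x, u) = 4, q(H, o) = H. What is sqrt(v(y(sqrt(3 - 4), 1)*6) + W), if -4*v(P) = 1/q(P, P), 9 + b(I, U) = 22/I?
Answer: I*sqrt(4614)/24 ≈ 2.8303*I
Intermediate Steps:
b(I, U) = -9 + 22/I
W = -8 (W = -9 + 22/22 = -9 + 22*(1/22) = -9 + 1 = -8)
v(P) = -1/(4*P)
sqrt(v(y(sqrt(3 - 4), 1)*6) + W) = sqrt(-1/(4*(4*6)) - 8) = sqrt(-1/4/24 - 8) = sqrt(-1/4*1/24 - 8) = sqrt(-1/96 - 8) = sqrt(-769/96) = I*sqrt(4614)/24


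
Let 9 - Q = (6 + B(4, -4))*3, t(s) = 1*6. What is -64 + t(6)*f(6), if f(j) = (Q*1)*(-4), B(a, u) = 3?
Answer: 368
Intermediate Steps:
t(s) = 6
Q = -18 (Q = 9 - (6 + 3)*3 = 9 - 9*3 = 9 - 1*27 = 9 - 27 = -18)
f(j) = 72 (f(j) = -18*1*(-4) = -18*(-4) = 72)
-64 + t(6)*f(6) = -64 + 6*72 = -64 + 432 = 368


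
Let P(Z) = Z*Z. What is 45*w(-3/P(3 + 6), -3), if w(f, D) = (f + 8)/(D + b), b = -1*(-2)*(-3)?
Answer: -1075/27 ≈ -39.815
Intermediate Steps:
b = -6 (b = 2*(-3) = -6)
P(Z) = Z²
w(f, D) = (8 + f)/(-6 + D) (w(f, D) = (f + 8)/(D - 6) = (8 + f)/(-6 + D))
45*w(-3/P(3 + 6), -3) = 45*((8 - 3/(3 + 6)²)/(-6 - 3)) = 45*((8 - 3/(9²))/(-9)) = 45*(-(8 - 3/81)/9) = 45*(-(8 - 3*1/81)/9) = 45*(-(8 - 1/27)/9) = 45*(-⅑*215/27) = 45*(-215/243) = -1075/27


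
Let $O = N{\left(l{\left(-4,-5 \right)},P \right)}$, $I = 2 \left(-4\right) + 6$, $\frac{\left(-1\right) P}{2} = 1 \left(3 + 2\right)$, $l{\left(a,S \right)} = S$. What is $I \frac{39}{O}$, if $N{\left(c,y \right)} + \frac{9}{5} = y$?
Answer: $\frac{390}{59} \approx 6.6102$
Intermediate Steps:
$P = -10$ ($P = - 2 \cdot 1 \left(3 + 2\right) = - 2 \cdot 1 \cdot 5 = \left(-2\right) 5 = -10$)
$I = -2$ ($I = -8 + 6 = -2$)
$N{\left(c,y \right)} = - \frac{9}{5} + y$
$O = - \frac{59}{5}$ ($O = - \frac{9}{5} - 10 = - \frac{59}{5} \approx -11.8$)
$I \frac{39}{O} = - 2 \frac{39}{- \frac{59}{5}} = - 2 \cdot 39 \left(- \frac{5}{59}\right) = \left(-2\right) \left(- \frac{195}{59}\right) = \frac{390}{59}$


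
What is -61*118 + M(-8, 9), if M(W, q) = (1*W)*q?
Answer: -7270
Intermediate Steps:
M(W, q) = W*q
-61*118 + M(-8, 9) = -61*118 - 8*9 = -7198 - 72 = -7270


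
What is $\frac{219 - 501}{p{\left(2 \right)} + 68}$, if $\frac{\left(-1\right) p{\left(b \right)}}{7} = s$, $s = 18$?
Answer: $\frac{141}{29} \approx 4.8621$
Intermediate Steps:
$p{\left(b \right)} = -126$ ($p{\left(b \right)} = \left(-7\right) 18 = -126$)
$\frac{219 - 501}{p{\left(2 \right)} + 68} = \frac{219 - 501}{-126 + 68} = - \frac{282}{-58} = \left(-282\right) \left(- \frac{1}{58}\right) = \frac{141}{29}$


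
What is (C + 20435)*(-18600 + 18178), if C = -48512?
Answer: 11848494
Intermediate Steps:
(C + 20435)*(-18600 + 18178) = (-48512 + 20435)*(-18600 + 18178) = -28077*(-422) = 11848494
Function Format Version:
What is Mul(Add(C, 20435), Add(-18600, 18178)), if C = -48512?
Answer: 11848494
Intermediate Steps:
Mul(Add(C, 20435), Add(-18600, 18178)) = Mul(Add(-48512, 20435), Add(-18600, 18178)) = Mul(-28077, -422) = 11848494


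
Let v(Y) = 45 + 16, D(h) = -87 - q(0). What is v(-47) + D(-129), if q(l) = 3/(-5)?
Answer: -127/5 ≈ -25.400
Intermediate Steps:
q(l) = -3/5 (q(l) = 3*(-1/5) = -3/5)
D(h) = -432/5 (D(h) = -87 - 1*(-3/5) = -87 + 3/5 = -432/5)
v(Y) = 61
v(-47) + D(-129) = 61 - 432/5 = -127/5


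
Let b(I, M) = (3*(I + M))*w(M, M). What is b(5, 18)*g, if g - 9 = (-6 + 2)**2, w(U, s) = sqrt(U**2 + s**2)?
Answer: 31050*sqrt(2) ≈ 43911.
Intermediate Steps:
b(I, M) = sqrt(2)*sqrt(M**2)*(3*I + 3*M) (b(I, M) = (3*(I + M))*sqrt(M**2 + M**2) = (3*I + 3*M)*sqrt(2*M**2) = (3*I + 3*M)*(sqrt(2)*sqrt(M**2)) = sqrt(2)*sqrt(M**2)*(3*I + 3*M))
g = 25 (g = 9 + (-6 + 2)**2 = 9 + (-4)**2 = 9 + 16 = 25)
b(5, 18)*g = (3*sqrt(2)*sqrt(18**2)*(5 + 18))*25 = (3*sqrt(2)*sqrt(324)*23)*25 = (3*sqrt(2)*18*23)*25 = (1242*sqrt(2))*25 = 31050*sqrt(2)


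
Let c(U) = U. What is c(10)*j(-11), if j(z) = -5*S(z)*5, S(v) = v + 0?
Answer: 2750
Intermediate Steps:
S(v) = v
j(z) = -25*z (j(z) = -5*z*5 = -25*z)
c(10)*j(-11) = 10*(-25*(-11)) = 10*275 = 2750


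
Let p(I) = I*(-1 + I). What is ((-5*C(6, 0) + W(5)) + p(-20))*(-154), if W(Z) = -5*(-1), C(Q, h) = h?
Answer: -65450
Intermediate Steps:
W(Z) = 5
((-5*C(6, 0) + W(5)) + p(-20))*(-154) = ((-5*0 + 5) - 20*(-1 - 20))*(-154) = ((0 + 5) - 20*(-21))*(-154) = (5 + 420)*(-154) = 425*(-154) = -65450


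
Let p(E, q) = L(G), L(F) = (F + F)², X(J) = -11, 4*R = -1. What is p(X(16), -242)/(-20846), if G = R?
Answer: -1/83384 ≈ -1.1993e-5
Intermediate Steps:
R = -¼ (R = (¼)*(-1) = -¼ ≈ -0.25000)
G = -¼ ≈ -0.25000
L(F) = 4*F² (L(F) = (2*F)² = 4*F²)
p(E, q) = ¼ (p(E, q) = 4*(-¼)² = 4*(1/16) = ¼)
p(X(16), -242)/(-20846) = (¼)/(-20846) = (¼)*(-1/20846) = -1/83384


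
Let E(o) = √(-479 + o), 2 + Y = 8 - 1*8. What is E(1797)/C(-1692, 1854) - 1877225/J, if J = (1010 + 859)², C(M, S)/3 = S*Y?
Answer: -268175/499023 - √1318/11124 ≈ -0.54066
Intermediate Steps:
Y = -2 (Y = -2 + (8 - 1*8) = -2 + (8 - 8) = -2 + 0 = -2)
C(M, S) = -6*S (C(M, S) = 3*(S*(-2)) = 3*(-2*S) = -6*S)
J = 3493161 (J = 1869² = 3493161)
E(1797)/C(-1692, 1854) - 1877225/J = √(-479 + 1797)/((-6*1854)) - 1877225/3493161 = √1318/(-11124) - 1877225*1/3493161 = √1318*(-1/11124) - 268175/499023 = -√1318/11124 - 268175/499023 = -268175/499023 - √1318/11124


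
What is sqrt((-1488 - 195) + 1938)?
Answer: sqrt(255) ≈ 15.969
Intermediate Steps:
sqrt((-1488 - 195) + 1938) = sqrt(-1683 + 1938) = sqrt(255)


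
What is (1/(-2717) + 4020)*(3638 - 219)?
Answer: 2872575157/209 ≈ 1.3744e+7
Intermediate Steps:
(1/(-2717) + 4020)*(3638 - 219) = (-1/2717 + 4020)*3419 = (10922339/2717)*3419 = 2872575157/209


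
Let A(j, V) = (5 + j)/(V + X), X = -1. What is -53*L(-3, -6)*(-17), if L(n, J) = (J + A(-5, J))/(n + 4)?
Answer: -5406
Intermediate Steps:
A(j, V) = (5 + j)/(-1 + V) (A(j, V) = (5 + j)/(V - 1) = (5 + j)/(-1 + V))
L(n, J) = J/(4 + n) (L(n, J) = (J + (5 - 5)/(-1 + J))/(n + 4) = (J + 0/(-1 + J))/(4 + n) = (J + 0)/(4 + n) = J/(4 + n))
-53*L(-3, -6)*(-17) = -(-318)/(4 - 3)*(-17) = -(-318)/1*(-17) = -(-318)*(-17) = -53*(-6)*(-17) = 318*(-17) = -5406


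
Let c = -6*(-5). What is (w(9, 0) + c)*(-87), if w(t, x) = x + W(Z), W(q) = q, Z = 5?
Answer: -3045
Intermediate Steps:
w(t, x) = 5 + x (w(t, x) = x + 5 = 5 + x)
c = 30
(w(9, 0) + c)*(-87) = ((5 + 0) + 30)*(-87) = (5 + 30)*(-87) = 35*(-87) = -3045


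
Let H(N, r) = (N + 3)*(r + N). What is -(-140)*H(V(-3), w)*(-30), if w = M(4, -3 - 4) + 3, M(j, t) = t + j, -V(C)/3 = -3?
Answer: -453600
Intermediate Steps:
V(C) = 9 (V(C) = -3*(-3) = 9)
M(j, t) = j + t
w = 0 (w = (4 + (-3 - 4)) + 3 = (4 - 7) + 3 = -3 + 3 = 0)
H(N, r) = (3 + N)*(N + r)
-(-140)*H(V(-3), w)*(-30) = -(-140)*(9² + 3*9 + 3*0 + 9*0)*(-30) = -(-140)*(81 + 27 + 0 + 0)*(-30) = -(-140)*108*(-30) = -35*(-432)*(-30) = 15120*(-30) = -453600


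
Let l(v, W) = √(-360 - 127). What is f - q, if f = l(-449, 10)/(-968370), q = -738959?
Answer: 738959 - I*√487/968370 ≈ 7.3896e+5 - 2.2789e-5*I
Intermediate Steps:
l(v, W) = I*√487 (l(v, W) = √(-487) = I*√487)
f = -I*√487/968370 (f = (I*√487)/(-968370) = (I*√487)*(-1/968370) = -I*√487/968370 ≈ -2.2789e-5*I)
f - q = -I*√487/968370 - 1*(-738959) = -I*√487/968370 + 738959 = 738959 - I*√487/968370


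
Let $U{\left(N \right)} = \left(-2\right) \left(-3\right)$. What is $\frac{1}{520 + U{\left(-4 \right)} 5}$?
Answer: $\frac{1}{550} \approx 0.0018182$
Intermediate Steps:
$U{\left(N \right)} = 6$
$\frac{1}{520 + U{\left(-4 \right)} 5} = \frac{1}{520 + 6 \cdot 5} = \frac{1}{520 + 30} = \frac{1}{550}$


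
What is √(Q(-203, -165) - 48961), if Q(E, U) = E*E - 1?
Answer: I*√7753 ≈ 88.051*I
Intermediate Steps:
Q(E, U) = -1 + E² (Q(E, U) = E² - 1 = -1 + E²)
√(Q(-203, -165) - 48961) = √((-1 + (-203)²) - 48961) = √((-1 + 41209) - 48961) = √(41208 - 48961) = √(-7753) = I*√7753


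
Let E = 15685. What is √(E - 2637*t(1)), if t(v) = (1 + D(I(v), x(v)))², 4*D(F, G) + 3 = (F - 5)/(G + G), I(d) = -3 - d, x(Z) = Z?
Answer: √874627/8 ≈ 116.90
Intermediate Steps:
D(F, G) = -¾ + (-5 + F)/(8*G) (D(F, G) = -¾ + ((F - 5)/(G + G))/4 = -¾ + ((-5 + F)/((2*G)))/4 = -¾ + ((-5 + F)*(1/(2*G)))/4 = -¾ + ((-5 + F)/(2*G))/4 = -¾ + (-5 + F)/(8*G))
t(v) = (1 + (-8 - 7*v)/(8*v))² (t(v) = (1 + (-5 + (-3 - v) - 6*v)/(8*v))² = (1 + (-8 - 7*v)/(8*v))²)
√(E - 2637*t(1)) = √(15685 - 2637*(-8 + 1)²/(64*1²)) = √(15685 - 2637*(-7)²/64) = √(15685 - 2637*49/64) = √(15685 - 129213/64) = √(874627/64) = √874627/8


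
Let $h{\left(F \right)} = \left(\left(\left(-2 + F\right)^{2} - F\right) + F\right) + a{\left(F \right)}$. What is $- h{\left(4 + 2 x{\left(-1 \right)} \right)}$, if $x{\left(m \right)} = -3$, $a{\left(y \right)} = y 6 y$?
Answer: $-40$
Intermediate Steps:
$a{\left(y \right)} = 6 y^{2}$ ($a{\left(y \right)} = 6 y y = 6 y^{2}$)
$h{\left(F \right)} = \left(-2 + F\right)^{2} + 6 F^{2}$ ($h{\left(F \right)} = \left(\left(\left(-2 + F\right)^{2} - F\right) + F\right) + 6 F^{2} = \left(-2 + F\right)^{2} + 6 F^{2}$)
$- h{\left(4 + 2 x{\left(-1 \right)} \right)} = - (\left(-2 + \left(4 + 2 \left(-3\right)\right)\right)^{2} + 6 \left(4 + 2 \left(-3\right)\right)^{2}) = - (\left(-2 + \left(4 - 6\right)\right)^{2} + 6 \left(4 - 6\right)^{2}) = - (\left(-2 - 2\right)^{2} + 6 \left(-2\right)^{2}) = - (\left(-4\right)^{2} + 6 \cdot 4) = - (16 + 24) = \left(-1\right) 40 = -40$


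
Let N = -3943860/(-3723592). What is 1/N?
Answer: 930898/985965 ≈ 0.94415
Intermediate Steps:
N = 985965/930898 (N = -3943860*(-1/3723592) = 985965/930898 ≈ 1.0592)
1/N = 1/(985965/930898) = 930898/985965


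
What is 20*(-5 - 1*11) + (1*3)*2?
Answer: -314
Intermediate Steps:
20*(-5 - 1*11) + (1*3)*2 = 20*(-5 - 11) + 3*2 = 20*(-16) + 6 = -320 + 6 = -314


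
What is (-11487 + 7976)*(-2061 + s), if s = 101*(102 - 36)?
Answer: -16168155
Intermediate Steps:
s = 6666 (s = 101*66 = 6666)
(-11487 + 7976)*(-2061 + s) = (-11487 + 7976)*(-2061 + 6666) = -3511*4605 = -16168155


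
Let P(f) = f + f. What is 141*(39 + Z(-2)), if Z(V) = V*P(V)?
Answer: 6627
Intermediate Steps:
P(f) = 2*f
Z(V) = 2*V² (Z(V) = V*(2*V) = 2*V²)
141*(39 + Z(-2)) = 141*(39 + 2*(-2)²) = 141*(39 + 2*4) = 141*(39 + 8) = 141*47 = 6627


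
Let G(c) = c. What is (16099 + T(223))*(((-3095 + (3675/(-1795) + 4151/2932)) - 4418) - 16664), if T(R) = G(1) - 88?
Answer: -101872686802661/263147 ≈ -3.8713e+8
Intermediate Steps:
T(R) = -87 (T(R) = 1 - 88 = -87)
(16099 + T(223))*(((-3095 + (3675/(-1795) + 4151/2932)) - 4418) - 16664) = (16099 - 87)*(((-3095 + (3675/(-1795) + 4151/2932)) - 4418) - 16664) = 16012*(((-3095 + (3675*(-1/1795) + 4151*(1/2932))) - 4418) - 16664) = 16012*(((-3095 + (-735/359 + 4151/2932)) - 4418) - 16664) = 16012*(((-3095 - 664811/1052588) - 4418) - 16664) = 16012*((-3258424671/1052588 - 4418) - 16664) = 16012*(-7908758455/1052588 - 16664) = 16012*(-25449084887/1052588) = -101872686802661/263147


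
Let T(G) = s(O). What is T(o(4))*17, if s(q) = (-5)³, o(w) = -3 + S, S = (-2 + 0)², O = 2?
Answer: -2125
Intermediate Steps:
S = 4 (S = (-2)² = 4)
o(w) = 1 (o(w) = -3 + 4 = 1)
s(q) = -125
T(G) = -125
T(o(4))*17 = -125*17 = -2125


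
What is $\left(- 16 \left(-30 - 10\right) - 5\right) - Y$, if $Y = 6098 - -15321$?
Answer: $-20784$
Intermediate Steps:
$Y = 21419$ ($Y = 6098 + 15321 = 21419$)
$\left(- 16 \left(-30 - 10\right) - 5\right) - Y = \left(- 16 \left(-30 - 10\right) - 5\right) - 21419 = \left(\left(-16\right) \left(-40\right) - 5\right) - 21419 = \left(640 - 5\right) - 21419 = 635 - 21419 = -20784$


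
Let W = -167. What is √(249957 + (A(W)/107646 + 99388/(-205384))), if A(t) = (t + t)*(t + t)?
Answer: √1909041186571645221025854/2763595758 ≈ 499.96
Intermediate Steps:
A(t) = 4*t² (A(t) = (2*t)*(2*t) = 4*t²)
√(249957 + (A(W)/107646 + 99388/(-205384))) = √(249957 + ((4*(-167)²)/107646 + 99388/(-205384))) = √(249957 + ((4*27889)*(1/107646) + 99388*(-1/205384))) = √(249957 + (111556*(1/107646) - 24847/51346)) = √(249957 + (55778/53823 - 24847/51346)) = √(249957 + 1526637107/2763595758) = √(690781631519513/2763595758) = √1909041186571645221025854/2763595758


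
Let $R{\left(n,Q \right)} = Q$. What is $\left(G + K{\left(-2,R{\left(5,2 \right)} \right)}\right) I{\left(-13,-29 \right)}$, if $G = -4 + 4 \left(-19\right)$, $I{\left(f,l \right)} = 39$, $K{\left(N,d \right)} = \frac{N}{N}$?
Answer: $-3081$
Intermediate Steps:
$K{\left(N,d \right)} = 1$
$G = -80$ ($G = -4 - 76 = -80$)
$\left(G + K{\left(-2,R{\left(5,2 \right)} \right)}\right) I{\left(-13,-29 \right)} = \left(-80 + 1\right) 39 = \left(-79\right) 39 = -3081$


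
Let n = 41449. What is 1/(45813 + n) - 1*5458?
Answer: -476275995/87262 ≈ -5458.0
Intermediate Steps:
1/(45813 + n) - 1*5458 = 1/(45813 + 41449) - 1*5458 = 1/87262 - 5458 = -476275995/87262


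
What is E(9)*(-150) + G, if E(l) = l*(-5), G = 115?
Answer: 6865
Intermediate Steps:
E(l) = -5*l
E(9)*(-150) + G = -5*9*(-150) + 115 = -45*(-150) + 115 = 6750 + 115 = 6865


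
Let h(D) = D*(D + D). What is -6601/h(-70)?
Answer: -943/1400 ≈ -0.67357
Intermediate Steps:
h(D) = 2*D² (h(D) = D*(2*D) = 2*D²)
-6601/h(-70) = -6601/(2*(-70)²) = -6601/(2*4900) = -6601/9800 = -6601*1/9800 = -943/1400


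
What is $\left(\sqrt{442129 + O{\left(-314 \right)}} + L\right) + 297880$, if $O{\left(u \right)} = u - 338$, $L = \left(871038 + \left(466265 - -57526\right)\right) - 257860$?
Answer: $1434849 + 3 \sqrt{49053} \approx 1.4355 \cdot 10^{6}$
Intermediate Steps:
$L = 1136969$ ($L = \left(871038 + \left(466265 + 57526\right)\right) - 257860 = \left(871038 + 523791\right) - 257860 = 1394829 - 257860 = 1136969$)
$O{\left(u \right)} = -338 + u$
$\left(\sqrt{442129 + O{\left(-314 \right)}} + L\right) + 297880 = \left(\sqrt{442129 - 652} + 1136969\right) + 297880 = \left(\sqrt{441477} + 1136969\right) + 297880 = \left(3 \sqrt{49053} + 1136969\right) + 297880 = \left(1136969 + 3 \sqrt{49053}\right) + 297880 = 1434849 + 3 \sqrt{49053}$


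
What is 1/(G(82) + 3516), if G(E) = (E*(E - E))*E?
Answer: 1/3516 ≈ 0.00028441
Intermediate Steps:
G(E) = 0 (G(E) = (E*0)*E = 0*E = 0)
1/(G(82) + 3516) = 1/(0 + 3516) = 1/3516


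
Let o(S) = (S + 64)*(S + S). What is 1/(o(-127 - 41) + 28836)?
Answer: 1/63780 ≈ 1.5679e-5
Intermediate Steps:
o(S) = 2*S*(64 + S) (o(S) = (64 + S)*(2*S) = 2*S*(64 + S))
1/(o(-127 - 41) + 28836) = 1/(2*(-127 - 41)*(64 + (-127 - 41)) + 28836) = 1/(2*(-168)*(64 - 168) + 28836) = 1/(2*(-168)*(-104) + 28836) = 1/(34944 + 28836) = 1/63780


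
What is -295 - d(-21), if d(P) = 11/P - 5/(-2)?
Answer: -12473/42 ≈ -296.98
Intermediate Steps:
d(P) = 5/2 + 11/P (d(P) = 11/P - 5*(-1/2) = 11/P + 5/2 = 5/2 + 11/P)
-295 - d(-21) = -295 - (5/2 + 11/(-21)) = -295 - (5/2 + 11*(-1/21)) = -295 - (5/2 - 11/21) = -295 - 1*83/42 = -295 - 83/42 = -12473/42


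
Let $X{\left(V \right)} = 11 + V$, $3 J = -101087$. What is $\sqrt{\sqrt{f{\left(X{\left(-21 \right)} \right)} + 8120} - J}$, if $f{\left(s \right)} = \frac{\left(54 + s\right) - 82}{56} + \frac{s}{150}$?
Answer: $\frac{\sqrt{1485978900 + 210 \sqrt{358059135}}}{210} \approx 183.81$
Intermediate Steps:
$J = - \frac{101087}{3}$ ($J = \frac{1}{3} \left(-101087\right) = - \frac{101087}{3} \approx -33696.0$)
$f{\left(s \right)} = - \frac{1}{2} + \frac{103 s}{4200}$ ($f{\left(s \right)} = \left(-28 + s\right) \frac{1}{56} + s \frac{1}{150} = \left(- \frac{1}{2} + \frac{s}{56}\right) + \frac{s}{150} = - \frac{1}{2} + \frac{103 s}{4200}$)
$\sqrt{\sqrt{f{\left(X{\left(-21 \right)} \right)} + 8120} - J} = \sqrt{\sqrt{\left(- \frac{1}{2} + \frac{103 \left(11 - 21\right)}{4200}\right) + 8120} - - \frac{101087}{3}} = \sqrt{\sqrt{\left(- \frac{1}{2} + \frac{103}{4200} \left(-10\right)\right) + 8120} + \frac{101087}{3}} = \sqrt{\sqrt{\left(- \frac{1}{2} - \frac{103}{420}\right) + 8120} + \frac{101087}{3}} = \sqrt{\sqrt{- \frac{313}{420} + 8120} + \frac{101087}{3}} = \sqrt{\sqrt{\frac{3410087}{420}} + \frac{101087}{3}} = \sqrt{\frac{\sqrt{358059135}}{210} + \frac{101087}{3}} = \sqrt{\frac{101087}{3} + \frac{\sqrt{358059135}}{210}}$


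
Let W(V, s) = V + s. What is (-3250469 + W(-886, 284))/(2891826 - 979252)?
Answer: -3251071/1912574 ≈ -1.6998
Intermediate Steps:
(-3250469 + W(-886, 284))/(2891826 - 979252) = (-3250469 + (-886 + 284))/(2891826 - 979252) = (-3250469 - 602)/1912574 = -3251071*1/1912574 = -3251071/1912574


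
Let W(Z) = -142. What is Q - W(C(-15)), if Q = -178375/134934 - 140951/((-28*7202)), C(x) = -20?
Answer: 1923452146601/13605125352 ≈ 141.38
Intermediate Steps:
Q = -8475653383/13605125352 (Q = -178375*1/134934 - 140951/(-201656) = -178375/134934 - 140951*(-1/201656) = -178375/134934 + 140951/201656 = -8475653383/13605125352 ≈ -0.62298)
Q - W(C(-15)) = -8475653383/13605125352 - 1*(-142) = -8475653383/13605125352 + 142 = 1923452146601/13605125352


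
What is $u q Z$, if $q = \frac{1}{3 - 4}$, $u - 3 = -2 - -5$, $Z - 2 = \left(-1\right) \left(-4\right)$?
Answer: $-36$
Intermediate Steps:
$Z = 6$ ($Z = 2 - -4 = 2 + 4 = 6$)
$u = 6$ ($u = 3 - -3 = 3 + \left(-2 + 5\right) = 3 + 3 = 6$)
$q = -1$ ($q = \frac{1}{3 - 4} = \frac{1}{-1} = -1$)
$u q Z = 6 \left(-1\right) 6 = \left(-6\right) 6 = -36$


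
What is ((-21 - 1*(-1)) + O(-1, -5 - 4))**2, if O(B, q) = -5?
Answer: 625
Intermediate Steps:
((-21 - 1*(-1)) + O(-1, -5 - 4))**2 = ((-21 - 1*(-1)) - 5)**2 = ((-21 + 1) - 5)**2 = (-20 - 5)**2 = (-25)**2 = 625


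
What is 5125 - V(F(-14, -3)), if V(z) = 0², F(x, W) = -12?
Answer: 5125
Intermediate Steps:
V(z) = 0
5125 - V(F(-14, -3)) = 5125 - 1*0 = 5125 + 0 = 5125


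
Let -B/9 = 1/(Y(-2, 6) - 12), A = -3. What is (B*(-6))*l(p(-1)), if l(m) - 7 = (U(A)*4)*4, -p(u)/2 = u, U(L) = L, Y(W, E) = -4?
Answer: 1107/8 ≈ 138.38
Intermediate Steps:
p(u) = -2*u
B = 9/16 (B = -9/(-4 - 12) = -9/(-16) = -9*(-1/16) = 9/16 ≈ 0.56250)
l(m) = -41 (l(m) = 7 - 3*4*4 = 7 - 12*4 = 7 - 48 = -41)
(B*(-6))*l(p(-1)) = ((9/16)*(-6))*(-41) = -27/8*(-41) = 1107/8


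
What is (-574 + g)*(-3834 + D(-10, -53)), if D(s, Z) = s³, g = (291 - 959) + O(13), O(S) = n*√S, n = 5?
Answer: 6003828 - 24170*√13 ≈ 5.9167e+6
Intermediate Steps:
O(S) = 5*√S
g = -668 + 5*√13 (g = (291 - 959) + 5*√13 = -668 + 5*√13 ≈ -649.97)
(-574 + g)*(-3834 + D(-10, -53)) = (-574 + (-668 + 5*√13))*(-3834 + (-10)³) = (-1242 + 5*√13)*(-3834 - 1000) = (-1242 + 5*√13)*(-4834) = 6003828 - 24170*√13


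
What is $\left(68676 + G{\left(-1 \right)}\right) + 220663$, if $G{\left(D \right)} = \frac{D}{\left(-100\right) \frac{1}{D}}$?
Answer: $\frac{28933899}{100} \approx 2.8934 \cdot 10^{5}$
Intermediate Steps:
$G{\left(D \right)} = - \frac{D^{2}}{100}$ ($G{\left(D \right)} = D \left(- \frac{D}{100}\right) = - \frac{D^{2}}{100}$)
$\left(68676 + G{\left(-1 \right)}\right) + 220663 = \left(68676 - \frac{\left(-1\right)^{2}}{100}\right) + 220663 = \left(68676 - \frac{1}{100}\right) + 220663 = \frac{6867599}{100} + 220663 = \frac{28933899}{100}$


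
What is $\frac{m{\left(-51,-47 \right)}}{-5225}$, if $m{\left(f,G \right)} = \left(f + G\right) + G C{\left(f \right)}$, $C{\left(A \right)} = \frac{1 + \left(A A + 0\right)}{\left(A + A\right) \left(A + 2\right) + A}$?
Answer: $\frac{24284}{1033923} \approx 0.023487$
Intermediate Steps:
$C{\left(A \right)} = \frac{1 + A^{2}}{A + 2 A \left(2 + A\right)}$ ($C{\left(A \right)} = \frac{1 + \left(A^{2} + 0\right)}{2 A \left(2 + A\right) + A} = \frac{1 + A^{2}}{2 A \left(2 + A\right) + A} = \frac{1 + A^{2}}{A + 2 A \left(2 + A\right)}$)
$m{\left(f,G \right)} = G + f + \frac{G \left(1 + f^{2}\right)}{f \left(5 + 2 f\right)}$ ($m{\left(f,G \right)} = \left(f + G\right) + G \frac{1 + f^{2}}{f \left(5 + 2 f\right)} = \left(G + f\right) + \frac{G \left(1 + f^{2}\right)}{f \left(5 + 2 f\right)} = G + f + \frac{G \left(1 + f^{2}\right)}{f \left(5 + 2 f\right)}$)
$\frac{m{\left(-51,-47 \right)}}{-5225} = \frac{\frac{1}{-51} \frac{1}{5 + 2 \left(-51\right)} \left(- 47 \left(1 + \left(-51\right)^{2}\right) - 51 \left(5 + 2 \left(-51\right)\right) \left(-47 - 51\right)\right)}{-5225} = - \frac{- 47 \left(1 + 2601\right) - 51 \left(5 - 102\right) \left(-98\right)}{51 \left(5 - 102\right)} \left(- \frac{1}{5225}\right) = - \frac{\left(-47\right) 2602 - \left(-4947\right) \left(-98\right)}{51 \left(-97\right)} \left(- \frac{1}{5225}\right) = \left(- \frac{1}{51}\right) \left(- \frac{1}{97}\right) \left(-122294 - 484806\right) \left(- \frac{1}{5225}\right) = \left(- \frac{1}{51}\right) \left(- \frac{1}{97}\right) \left(-607100\right) \left(- \frac{1}{5225}\right) = \left(- \frac{607100}{4947}\right) \left(- \frac{1}{5225}\right) = \frac{24284}{1033923}$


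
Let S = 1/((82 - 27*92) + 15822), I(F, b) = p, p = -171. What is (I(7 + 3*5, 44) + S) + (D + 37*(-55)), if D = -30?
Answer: -30007119/13420 ≈ -2236.0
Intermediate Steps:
I(F, b) = -171
S = 1/13420 (S = 1/((82 - 2484) + 15822) = 1/(-2402 + 15822) = 1/13420 ≈ 7.4516e-5)
(I(7 + 3*5, 44) + S) + (D + 37*(-55)) = (-171 + 1/13420) + (-30 + 37*(-55)) = -2294819/13420 + (-30 - 2035) = -2294819/13420 - 2065 = -30007119/13420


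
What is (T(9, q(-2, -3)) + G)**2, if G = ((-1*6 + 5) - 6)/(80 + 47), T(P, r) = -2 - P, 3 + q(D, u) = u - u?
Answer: 1971216/16129 ≈ 122.22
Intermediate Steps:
q(D, u) = -3 (q(D, u) = -3 + (u - u) = -3 + 0 = -3)
G = -7/127 (G = ((-6 + 5) - 6)/127 = (-1 - 6)*(1/127) = -7*1/127 = -7/127 ≈ -0.055118)
(T(9, q(-2, -3)) + G)**2 = ((-2 - 1*9) - 7/127)**2 = ((-2 - 9) - 7/127)**2 = (-11 - 7/127)**2 = (-1404/127)**2 = 1971216/16129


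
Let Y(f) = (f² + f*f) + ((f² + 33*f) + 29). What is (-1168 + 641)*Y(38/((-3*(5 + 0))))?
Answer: 1397077/75 ≈ 18628.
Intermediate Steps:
Y(f) = 29 + 3*f² + 33*f (Y(f) = (f² + f²) + (29 + f² + 33*f) = 2*f² + (29 + f² + 33*f) = 29 + 3*f² + 33*f)
(-1168 + 641)*Y(38/((-3*(5 + 0)))) = (-1168 + 641)*(29 + 3*(38/((-3*(5 + 0))))² + 33*(38/((-3*(5 + 0))))) = -527*(29 + 3*(38/((-3*5)))² + 33*(38/((-3*5)))) = -527*(29 + 3*(38/(-15))² + 33*(38/(-15))) = -527*(29 + 3*(38*(-1/15))² + 33*(38*(-1/15))) = -527*(29 + 3*(-38/15)² + 33*(-38/15)) = -527*(29 + 3*(1444/225) - 418/5) = -527*(29 + 1444/75 - 418/5) = -527*(-2651/75) = 1397077/75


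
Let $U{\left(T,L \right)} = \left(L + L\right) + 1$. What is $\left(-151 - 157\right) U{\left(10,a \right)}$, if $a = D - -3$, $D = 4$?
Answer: $-4620$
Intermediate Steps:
$a = 7$ ($a = 4 - -3 = 4 + 3 = 7$)
$U{\left(T,L \right)} = 1 + 2 L$ ($U{\left(T,L \right)} = 2 L + 1 = 1 + 2 L$)
$\left(-151 - 157\right) U{\left(10,a \right)} = \left(-151 - 157\right) \left(1 + 2 \cdot 7\right) = - 308 \left(1 + 14\right) = \left(-308\right) 15 = -4620$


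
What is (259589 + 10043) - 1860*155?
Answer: -18668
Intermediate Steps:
(259589 + 10043) - 1860*155 = 269632 - 1*288300 = 269632 - 288300 = -18668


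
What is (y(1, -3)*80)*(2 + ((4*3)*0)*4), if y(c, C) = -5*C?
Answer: 2400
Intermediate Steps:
(y(1, -3)*80)*(2 + ((4*3)*0)*4) = (-5*(-3)*80)*(2 + ((4*3)*0)*4) = (15*80)*(2 + (12*0)*4) = 1200*(2 + 0*4) = 1200*(2 + 0) = 1200*2 = 2400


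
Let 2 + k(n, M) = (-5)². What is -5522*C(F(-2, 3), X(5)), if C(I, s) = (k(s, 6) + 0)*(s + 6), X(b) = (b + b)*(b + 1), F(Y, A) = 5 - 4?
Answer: -8382396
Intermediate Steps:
F(Y, A) = 1
X(b) = 2*b*(1 + b) (X(b) = (2*b)*(1 + b) = 2*b*(1 + b))
k(n, M) = 23 (k(n, M) = -2 + (-5)² = -2 + 25 = 23)
C(I, s) = 138 + 23*s (C(I, s) = (23 + 0)*(s + 6) = 23*(6 + s) = 138 + 23*s)
-5522*C(F(-2, 3), X(5)) = -5522*(138 + 23*(2*5*(1 + 5))) = -5522*(138 + 23*(2*5*6)) = -5522*(138 + 23*60) = -5522*(138 + 1380) = -5522*1518 = -8382396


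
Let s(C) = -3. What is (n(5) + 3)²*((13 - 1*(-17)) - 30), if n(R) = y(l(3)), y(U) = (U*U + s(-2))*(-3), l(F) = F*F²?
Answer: 0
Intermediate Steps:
l(F) = F³
y(U) = 9 - 3*U² (y(U) = (U*U - 3)*(-3) = (U² - 3)*(-3) = (-3 + U²)*(-3) = 9 - 3*U²)
n(R) = -2178 (n(R) = 9 - 3*(3³)² = 9 - 3*27² = 9 - 3*729 = 9 - 2187 = -2178)
(n(5) + 3)²*((13 - 1*(-17)) - 30) = (-2178 + 3)²*((13 - 1*(-17)) - 30) = (-2175)²*((13 + 17) - 30) = 4730625*(30 - 30) = 4730625*0 = 0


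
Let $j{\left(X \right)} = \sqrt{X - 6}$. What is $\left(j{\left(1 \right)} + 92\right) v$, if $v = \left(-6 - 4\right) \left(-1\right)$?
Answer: $920 + 10 i \sqrt{5} \approx 920.0 + 22.361 i$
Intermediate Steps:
$j{\left(X \right)} = \sqrt{-6 + X}$
$v = 10$ ($v = \left(-10\right) \left(-1\right) = 10$)
$\left(j{\left(1 \right)} + 92\right) v = \left(\sqrt{-6 + 1} + 92\right) 10 = \left(\sqrt{-5} + 92\right) 10 = \left(i \sqrt{5} + 92\right) 10 = \left(92 + i \sqrt{5}\right) 10 = 920 + 10 i \sqrt{5}$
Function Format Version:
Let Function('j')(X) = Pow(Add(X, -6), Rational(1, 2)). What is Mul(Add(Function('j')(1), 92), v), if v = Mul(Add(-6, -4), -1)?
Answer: Add(920, Mul(10, I, Pow(5, Rational(1, 2)))) ≈ Add(920.00, Mul(22.361, I))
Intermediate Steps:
Function('j')(X) = Pow(Add(-6, X), Rational(1, 2))
v = 10 (v = Mul(-10, -1) = 10)
Mul(Add(Function('j')(1), 92), v) = Mul(Add(Pow(Add(-6, 1), Rational(1, 2)), 92), 10) = Mul(Add(Pow(-5, Rational(1, 2)), 92), 10) = Mul(Add(Mul(I, Pow(5, Rational(1, 2))), 92), 10) = Mul(Add(92, Mul(I, Pow(5, Rational(1, 2)))), 10) = Add(920, Mul(10, I, Pow(5, Rational(1, 2))))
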